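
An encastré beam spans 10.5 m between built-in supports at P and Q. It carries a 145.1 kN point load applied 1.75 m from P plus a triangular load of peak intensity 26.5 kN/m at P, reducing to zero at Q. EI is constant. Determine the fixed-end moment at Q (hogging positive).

Release both end moments; the primary structure is a simply-supported span PQ with redundants M_P and M_Q.
On the primary (simply-supported) span, the end slopes from the loading are:
  at P: point load 145.1 at a = 1.75: Pab(L + b)/(6LEI) = 678.9/EI
  at Q: point load 145.1 at a = 1.75: Pab(L + a)/(6LEI) = 432/EI
  at P: triangular load, peak 26.5: w₀L³/(45EI) = 681.7/EI
  at Q: triangular load, peak 26.5: 7w₀L³/(360EI) = 596.5/EI
  θ_P0 = 1361/EI,  θ_Q0 = 1029/EI
Flexibility coefficients: a unit moment at one end gives L/(3EI) there and L/(6EI) at the far end, so f₁₁ = f₂₂ = 3.5/EI and f₁₂ = f₂₁ = 1.75/EI.
Compatibility — zero rotation at each built-in end:
  3.5 M_P + 1.75 M_Q = 1361
  1.75 M_P + 3.5 M_Q = 1029
Solving the pair gives M_P = 322.4 kN·m and M_Q = 132.7 kN·m (hogging).

M_Q = 132.7 kN·m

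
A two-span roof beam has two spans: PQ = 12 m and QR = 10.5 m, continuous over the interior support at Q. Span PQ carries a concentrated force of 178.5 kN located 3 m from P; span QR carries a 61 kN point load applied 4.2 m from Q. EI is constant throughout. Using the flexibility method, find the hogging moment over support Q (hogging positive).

Release continuity at Q by inserting a hinge; the redundant is the internal moment M_Q. The primary structure is two simply-supported spans PQ and QR.
End slopes at the hinge Q, treating each span as simply supported:
  span PQ: point load 178.5 at a = 3: Pab(L + a)/(6LEI) = 1004/EI
  span QR: point load 61 at a = 4.2: Pab(L + b)/(6LEI) = 430.4/EI
  relative rotation θ_0 = (1004 + 430.4)/EI = 1434/EI
A unit hogging moment at Q produces rotation L₁/(3EI) + L₂/(3EI) = 7.5/EI.
Compatibility: M_Q·(L₁+L₂)/(3EI) = θ_0, giving M_Q = 191.3 kN·m (hogging).

M_Q = 191.3 kN·m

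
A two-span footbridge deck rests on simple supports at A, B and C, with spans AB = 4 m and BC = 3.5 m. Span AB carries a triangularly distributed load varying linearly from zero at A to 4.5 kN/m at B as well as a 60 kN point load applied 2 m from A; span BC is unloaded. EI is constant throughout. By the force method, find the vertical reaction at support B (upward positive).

Release continuity at B by inserting a hinge; the redundant is the internal moment M_B. The primary structure is two simply-supported spans AB and BC.
End slopes at the hinge B, treating each span as simply supported:
  span AB: triangular load, peak 4.5: w₀L³/(45EI) = 6.4/EI
  span AB: point load 60 at a = 2: Pab(L + a)/(6LEI) = 60/EI
  relative rotation θ_0 = (66.4 + 0)/EI = 66.4/EI
A unit hogging moment at B produces rotation L₁/(3EI) + L₂/(3EI) = 2.5/EI.
Compatibility: M_B·(L₁+L₂)/(3EI) = θ_0, giving M_B = 26.56 kN·m (hogging).
Span AB, ΣM about A with M_B applied at B: R_B^{AB}·4 = 144 + 26.56, so R_B^{AB} = 42.64 kN and R_A = 69 − 42.64 = 26.36 kN.
Span BC, ΣM about C: R_B^{BC}·3.5 = 0 + 26.56, so R_B^{BC} = 7.589 kN and R_C = 0 − 7.589 = -7.589 kN.
R_B = 42.64 + 7.589 = 50.23 kN.

R_B = 50.23 kN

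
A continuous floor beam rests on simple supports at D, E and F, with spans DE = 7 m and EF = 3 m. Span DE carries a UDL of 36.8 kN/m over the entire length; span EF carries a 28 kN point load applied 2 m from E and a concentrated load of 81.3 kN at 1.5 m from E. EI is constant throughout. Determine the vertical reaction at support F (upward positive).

R_F = 0.9058 kN

Insert a hinge at E; M_E is the redundant, and each span becomes simply supported.
End slopes at the hinge E, treating each span as simply supported:
  span DE: UDL 36.8: wL³/(24EI) = 525.9/EI
  span EF: point load 28 at a = 2: Pab(L + b)/(6LEI) = 12.44/EI
  span EF: point load 81.3 at a = 1.5: Pab(L + b)/(6LEI) = 45.73/EI
  relative rotation θ_0 = (525.9 + 58.18)/EI = 584.1/EI
A unit hogging moment at E produces rotation L₁/(3EI) + L₂/(3EI) = 3.333/EI.
Compatibility: M_E·(L₁+L₂)/(3EI) = θ_0, giving M_E = 175.2 kN·m (hogging).
Span EF, ΣM about F: R_E^{EF}·3 = 149.9 + 175.2, so R_E^{EF} = 108.4 kN and R_F = 109.3 − 108.4 = 0.9058 kN.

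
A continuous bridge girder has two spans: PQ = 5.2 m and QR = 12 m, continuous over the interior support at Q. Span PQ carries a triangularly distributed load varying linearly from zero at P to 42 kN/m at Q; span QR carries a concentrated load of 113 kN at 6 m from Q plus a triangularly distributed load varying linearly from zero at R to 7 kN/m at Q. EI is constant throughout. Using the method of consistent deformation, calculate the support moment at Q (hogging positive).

Insert a hinge at Q; M_Q is the redundant, and each span becomes simply supported.
End slopes at the hinge Q, treating each span as simply supported:
  span PQ: triangular load, peak 42: w₀L³/(45EI) = 131.2/EI
  span QR: point load 113 at a = 6: Pab(L + b)/(6LEI) = 1017/EI
  span QR: triangular load, peak 7: w₀L³/(45EI) = 268.8/EI
  relative rotation θ_0 = (131.2 + 1286)/EI = 1417/EI
A unit hogging moment at Q produces rotation L₁/(3EI) + L₂/(3EI) = 5.733/EI.
Slope continuity at Q: θ_0 = M_Q·5.733/EI, so M_Q = 1417/5.733 = 247.2 kN·m (hogging).

M_Q = 247.2 kN·m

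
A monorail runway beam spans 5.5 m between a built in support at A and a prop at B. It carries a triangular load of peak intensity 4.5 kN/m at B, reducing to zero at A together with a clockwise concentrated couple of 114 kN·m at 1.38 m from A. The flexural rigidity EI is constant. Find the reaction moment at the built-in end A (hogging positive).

Take the reaction at B as the redundant and release it; the primary structure is a cantilever fixed at A.
Deflection at B on the released cantilever, summing each load's contribution:
  triangular load, peak 4.5 at the free end: 11w₀L⁴/(120EI) = 377.5/EI
  clockwise couple 114 at a = 1.38: M₀a(2L − a)/(2EI) = 756.7/EI
  δ_0 = 1134/EI
Tip deflection under a unit load at B: L³/(3EI) = 55.46/EI.
The prop prevents deflection at B: R_B = δ_0/δ_{BB} = 1134/55.46 = 20.45 kN.
Moment equilibrium about A: M_A = Σ(load moments about A) − R_B·L = 159.4 − 20.45×5.5 = 46.9 kN·m.

M_A = 46.9 kN·m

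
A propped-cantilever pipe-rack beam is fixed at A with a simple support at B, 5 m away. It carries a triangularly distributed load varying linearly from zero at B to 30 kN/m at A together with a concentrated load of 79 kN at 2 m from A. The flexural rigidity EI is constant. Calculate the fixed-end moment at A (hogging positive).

M_A = 125.8 kN·m

Take the reaction at B as the redundant and release it; the primary structure is a cantilever fixed at A.
Free-end deflection of the primary structure under the applied loading (downward +):
  triangular load, peak 30 at the fixed end: w₀L⁴/(30EI) = 625/EI
  point load 79 at a = 2: Pa²(3L − a)/(6EI) = 684.7/EI
  δ_0 = 1310/EI
Tip deflection under a unit load at B: L³/(3EI) = 41.67/EI.
Compatibility at B: δ_0 − R_B·δ_{BB} = 0, so R_B = 1310/41.67 = 31.43 kN.
Moment equilibrium about A: M_A = Σ(load moments about A) − R_B·L = 283 − 31.43×5 = 125.8 kN·m.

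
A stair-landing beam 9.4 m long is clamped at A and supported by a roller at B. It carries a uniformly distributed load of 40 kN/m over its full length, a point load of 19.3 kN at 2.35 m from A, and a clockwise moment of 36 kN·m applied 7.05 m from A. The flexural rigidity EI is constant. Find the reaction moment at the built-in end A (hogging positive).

M_A = 456.9 kN·m

Choose R_B as the redundant. The primary structure is the cantilever fixed at A.
Downward deflection at the released point B due to the loads:
  UDL 40: wL⁴/(8EI) = 39037/EI
  point load 19.3 at a = 2.35: Pa²(3L − a)/(6EI) = 459.2/EI
  clockwise couple 36 at a = 7.05: M₀a(2L − a)/(2EI) = 1491/EI
  δ_0 = 40988/EI
Flexibility coefficient — unit upward force at B: δ_{BB} = L³/(3EI) = 276.9/EI.
Compatibility at B: δ_0 − R_B·δ_{BB} = 0, so R_B = 40988/276.9 = 148 kN.
Moment equilibrium about A: M_A = Σ(load moments about A) − R_B·L = 1849 − 148×9.4 = 456.9 kN·m.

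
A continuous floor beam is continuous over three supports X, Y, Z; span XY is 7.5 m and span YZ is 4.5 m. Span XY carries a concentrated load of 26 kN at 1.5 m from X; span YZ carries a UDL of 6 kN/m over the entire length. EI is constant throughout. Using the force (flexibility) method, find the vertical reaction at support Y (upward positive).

Insert a hinge at Y; M_Y is the redundant, and each span becomes simply supported.
End slopes at the hinge Y, treating each span as simply supported:
  span XY: point load 26 at a = 1.5: Pab(L + a)/(6LEI) = 46.8/EI
  span YZ: UDL 6: wL³/(24EI) = 22.78/EI
  relative rotation θ_0 = (46.8 + 22.78)/EI = 69.58/EI
A unit hogging moment at Y produces rotation L₁/(3EI) + L₂/(3EI) = 4/EI.
Compatibility: M_Y·(L₁+L₂)/(3EI) = θ_0, giving M_Y = 17.4 kN·m (hogging).
Span XY, ΣM about X with M_Y applied at Y: R_Y^{XY}·7.5 = 39 + 17.4, so R_Y^{XY} = 7.519 kN and R_X = 26 − 7.519 = 18.48 kN.
Span YZ, ΣM about Z: R_Y^{YZ}·4.5 = 60.75 + 17.4, so R_Y^{YZ} = 17.37 kN and R_Z = 27 − 17.37 = 9.634 kN.
R_Y = 7.519 + 17.37 = 24.89 kN.

R_Y = 24.89 kN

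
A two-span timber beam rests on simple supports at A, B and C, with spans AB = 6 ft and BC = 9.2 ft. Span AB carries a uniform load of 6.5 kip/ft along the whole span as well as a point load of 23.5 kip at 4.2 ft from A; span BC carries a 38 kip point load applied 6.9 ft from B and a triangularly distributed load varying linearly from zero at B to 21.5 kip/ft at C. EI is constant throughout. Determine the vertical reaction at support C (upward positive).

R_C = 82.42 kip

Take M_B as the redundant. Released structure: two simple spans AB and BC with a hinge at B.
End slopes at the hinge B, treating each span as simply supported:
  span AB: UDL 6.5: wL³/(24EI) = 58.5/EI
  span AB: point load 23.5 at a = 4.2: Pab(L + a)/(6LEI) = 50.34/EI
  span BC: point load 38 at a = 6.9: Pab(L + b)/(6LEI) = 125.6/EI
  span BC: triangular load, peak 21.5: 7w₀L³/(360EI) = 325.5/EI
  relative rotation θ_0 = (108.8 + 451.2)/EI = 560/EI
A unit hogging moment at B produces rotation L₁/(3EI) + L₂/(3EI) = 5.067/EI.
Slope continuity at B: θ_0 = M_B·5.067/EI, so M_B = 560/5.067 = 110.5 kip·ft (hogging).
Span BC, ΣM about C: R_B^{BC}·9.2 = 390.7 + 110.5, so R_B^{BC} = 54.48 kip and R_C = 136.9 − 54.48 = 82.42 kip.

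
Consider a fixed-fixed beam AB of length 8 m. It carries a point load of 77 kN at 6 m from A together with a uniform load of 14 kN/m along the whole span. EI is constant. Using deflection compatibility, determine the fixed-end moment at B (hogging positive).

Take the two fixed-end moments M_A, M_B as redundants; the released structure is the simple span AB.
End rotations of the released simple span under the applied load (×1/EI):
  at A: point load 77 at a = 6: Pab(L + b)/(6LEI) = 192.5/EI
  at B: point load 77 at a = 6: Pab(L + a)/(6LEI) = 269.5/EI
  at A: UDL 14: wL³/(24EI) = 298.7/EI
  at B: UDL 14: wL³/(24EI) = 298.7/EI
  θ_A0 = 491.2/EI,  θ_B0 = 568.2/EI
Flexibility coefficients: a unit moment at one end gives L/(3EI) there and L/(6EI) at the far end, so f₁₁ = f₂₂ = 2.667/EI and f₁₂ = f₂₁ = 1.333/EI.
Compatibility — zero rotation at each built-in end:
  2.667 M_A + 1.333 M_B = 491.2
  1.333 M_A + 2.667 M_B = 568.2
Solving the pair gives M_A = 103.5 kN·m and M_B = 161.3 kN·m (hogging).

M_B = 161.3 kN·m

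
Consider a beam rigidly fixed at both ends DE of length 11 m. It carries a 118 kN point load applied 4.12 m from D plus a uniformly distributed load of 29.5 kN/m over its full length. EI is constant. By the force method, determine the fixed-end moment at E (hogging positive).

Release both end moments; the primary structure is a simply-supported span DE with redundants M_D and M_E.
End rotations of the released simple span under the applied load (×1/EI):
  at D: point load 118 at a = 4.12: Pab(L + b)/(6LEI) = 906.1/EI
  at E: point load 118 at a = 4.12: Pab(L + a)/(6LEI) = 766.3/EI
  at D: UDL 29.5: wL³/(24EI) = 1636/EI
  at E: UDL 29.5: wL³/(24EI) = 1636/EI
  θ_D0 = 2542/EI,  θ_E0 = 2402/EI
Flexibility coefficients: a unit moment at one end gives L/(3EI) there and L/(6EI) at the far end, so f₁₁ = f₂₂ = 3.667/EI and f₁₂ = f₂₁ = 1.833/EI.
Compatibility — zero rotation at each built-in end:
  3.667 M_D + 1.833 M_E = 2542
  1.833 M_D + 3.667 M_E = 2402
Solving the pair gives M_D = 487.6 kN·m and M_E = 411.3 kN·m (hogging).

M_E = 411.3 kN·m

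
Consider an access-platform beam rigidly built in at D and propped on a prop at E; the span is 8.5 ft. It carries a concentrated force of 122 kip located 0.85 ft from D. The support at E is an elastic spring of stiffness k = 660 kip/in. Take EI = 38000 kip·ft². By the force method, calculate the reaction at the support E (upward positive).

R_E = 1.728 kip

Remove the prop at E; the released (primary) structure is a cantilever built in at D.
Downward deflection at the released point E due to the loads:
  point load 122 at a = 0.85: Pa²(3L − a)/(6EI) = 362.1/EI
Tip deflection under a unit load at E: L³/(3EI) = 204.7/EI.
With EI = 38000 kip·ft²: δ_0 = 0.00953 ft and δ_{EE} = 0.005387 ft/kip.
Compatibility — the spring shortens by R_E/k under the reaction it provides: δ_0 − R_E·δ_{EE} = R_E/k. With 1/k = 1/(660×12) ft/kip = 0.000126 ft/kip, R_E = δ_0 / (δ_{EE} + 1/k) = 0.00953 / (0.005387 + 0.000126) = 1.728 kip.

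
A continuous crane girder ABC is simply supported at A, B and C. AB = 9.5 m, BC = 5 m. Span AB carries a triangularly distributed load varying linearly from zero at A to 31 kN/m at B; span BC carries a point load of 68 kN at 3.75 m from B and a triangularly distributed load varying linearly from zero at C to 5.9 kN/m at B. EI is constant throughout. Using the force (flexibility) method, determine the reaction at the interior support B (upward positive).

Take M_B as the redundant. Released structure: two simple spans AB and BC with a hinge at B.
Rotations at B on the released spans (each span's end-slope, ×1/EI):
  span AB: triangular load, peak 31: w₀L³/(45EI) = 590.6/EI
  span BC: point load 68 at a = 3.75: Pab(L + b)/(6LEI) = 66.41/EI
  span BC: triangular load, peak 5.9: w₀L³/(45EI) = 16.39/EI
  relative rotation θ_0 = (590.6 + 82.8)/EI = 673.4/EI
A unit hogging moment at B produces rotation L₁/(3EI) + L₂/(3EI) = 4.833/EI.
Compatibility: M_B·(L₁+L₂)/(3EI) = θ_0, giving M_B = 139.3 kN·m (hogging).
Span AB, ΣM about A with M_B applied at B: R_B^{AB}·9.5 = 932.6 + 139.3, so R_B^{AB} = 112.8 kN and R_A = 147.2 − 112.8 = 34.42 kN.
Span BC, ΣM about C: R_B^{BC}·5 = 134.2 + 139.3, so R_B^{BC} = 54.7 kN and R_C = 82.75 − 54.7 = 28.05 kN.
R_B = 112.8 + 54.7 = 167.5 kN.

R_B = 167.5 kN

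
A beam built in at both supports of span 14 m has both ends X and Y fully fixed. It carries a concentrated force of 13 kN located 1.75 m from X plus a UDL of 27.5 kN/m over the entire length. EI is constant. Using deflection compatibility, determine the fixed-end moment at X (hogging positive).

M_X = 466.6 kN·m

Take the two fixed-end moments M_X, M_Y as redundants; the released structure is the simple span XY.
Simple-span end rotations at X and Y under the given loads:
  at X: point load 13 at a = 1.75: Pab(L + b)/(6LEI) = 87.09/EI
  at Y: point load 13 at a = 1.75: Pab(L + a)/(6LEI) = 52.25/EI
  at X: UDL 27.5: wL³/(24EI) = 3144/EI
  at Y: UDL 27.5: wL³/(24EI) = 3144/EI
  θ_X0 = 3231/EI,  θ_Y0 = 3196/EI
Flexibility coefficients: a unit moment at one end gives L/(3EI) there and L/(6EI) at the far end, so f₁₁ = f₂₂ = 4.667/EI and f₁₂ = f₂₁ = 2.333/EI.
Compatibility — zero rotation at each built-in end:
  4.667 M_X + 2.333 M_Y = 3231
  2.333 M_X + 4.667 M_Y = 3196
Solving the pair gives M_X = 466.6 kN·m and M_Y = 451.7 kN·m (hogging).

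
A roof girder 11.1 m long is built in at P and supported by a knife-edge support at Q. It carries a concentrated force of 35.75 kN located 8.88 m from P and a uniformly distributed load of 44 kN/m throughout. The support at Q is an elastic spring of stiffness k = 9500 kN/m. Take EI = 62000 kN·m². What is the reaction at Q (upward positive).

Release the roller at Q. Primary structure: cantilever fixed at P.
Primary-structure tip deflection at Q by superposition:
  point load 35.75 at a = 8.88: Pa²(3L − a)/(6EI) = 11474/EI
  UDL 44: wL⁴/(8EI) = 83494/EI
  δ_0 = 94967/EI
Tip deflection under a unit load at Q: L³/(3EI) = 455.9/EI.
With EI = 62000 kN·m²: δ_0 = 1.5317 m and δ_{QQ} = 0.007353 m/kN.
Compatibility — the spring shortens by R_Q/k under the reaction it provides: δ_0 − R_Q·δ_{QQ} = R_Q/k. With 1/k = 0.000105 m/kN, R_Q = δ_0 / (δ_{QQ} + 1/k) = 1.5317 / (0.007353 + 0.000105) = 205.4 kN.

R_Q = 205.4 kN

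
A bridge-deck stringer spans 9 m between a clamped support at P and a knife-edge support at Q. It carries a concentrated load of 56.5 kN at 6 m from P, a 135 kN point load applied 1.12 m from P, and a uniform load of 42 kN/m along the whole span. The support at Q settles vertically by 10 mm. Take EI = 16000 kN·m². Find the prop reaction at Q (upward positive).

Take the reaction at Q as the redundant and release it; the primary structure is a cantilever fixed at P.
Deflection at Q on the released cantilever, summing each load's contribution:
  point load 56.5 at a = 6: Pa²(3L − a)/(6EI) = 7119/EI
  point load 135 at a = 1.12: Pa²(3L − a)/(6EI) = 730.4/EI
  UDL 42: wL⁴/(8EI) = 34445/EI
  δ_0 = 42295/EI
Flexibility coefficient — unit upward force at Q: δ_{QQ} = L³/(3EI) = 243/EI.
With EI = 16000 kN·m²: δ_0 = 2.6434 m and δ_{QQ} = 0.015187 m/kN.
Compatibility — the beam at Q must follow the support down by 0.01 m: δ_0 − R_Q·δ_{QQ} = 0.01, so R_Q = (2.6434 − 0.01)/0.015187 = 173.4 kN.

R_Q = 173.4 kN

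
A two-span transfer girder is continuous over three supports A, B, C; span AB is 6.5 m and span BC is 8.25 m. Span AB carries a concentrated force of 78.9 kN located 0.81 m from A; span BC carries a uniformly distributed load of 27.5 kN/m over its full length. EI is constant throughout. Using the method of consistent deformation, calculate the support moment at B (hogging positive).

Insert a hinge at B; M_B is the redundant, and each span becomes simply supported.
End slopes at the hinge B, treating each span as simply supported:
  span AB: point load 78.9 at a = 0.81: Pab(L + a)/(6LEI) = 68.16/EI
  span BC: UDL 27.5: wL³/(24EI) = 643.4/EI
  relative rotation θ_0 = (68.16 + 643.4)/EI = 711.6/EI
A unit hogging moment at B produces rotation L₁/(3EI) + L₂/(3EI) = 4.917/EI.
Compatibility: M_B·(L₁+L₂)/(3EI) = θ_0, giving M_B = 144.7 kN·m (hogging).

M_B = 144.7 kN·m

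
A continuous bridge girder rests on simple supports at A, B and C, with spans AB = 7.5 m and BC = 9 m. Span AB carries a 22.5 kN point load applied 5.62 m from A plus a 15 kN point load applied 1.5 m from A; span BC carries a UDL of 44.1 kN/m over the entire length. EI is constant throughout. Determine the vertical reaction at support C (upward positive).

Release continuity at B by inserting a hinge; the redundant is the internal moment M_B. The primary structure is two simply-supported spans AB and BC.
Discontinuity in slope at B on the released structure — sum the simple-span end rotations:
  span AB: point load 22.5 at a = 5.62: Pab(L + a)/(6LEI) = 69.31/EI
  span AB: point load 15 at a = 1.5: Pab(L + a)/(6LEI) = 27/EI
  span BC: UDL 44.1: wL³/(24EI) = 1340/EI
  relative rotation θ_0 = (96.31 + 1340)/EI = 1436/EI
A unit hogging moment at B produces rotation L₁/(3EI) + L₂/(3EI) = 5.5/EI.
Slope continuity at B: θ_0 = M_B·5.5/EI, so M_B = 1436/5.5 = 261.1 kN·m (hogging).
Span BC, ΣM about C: R_B^{BC}·9 = 1786 + 261.1, so R_B^{BC} = 227.5 kN and R_C = 396.9 − 227.5 = 169.4 kN.

R_C = 169.4 kN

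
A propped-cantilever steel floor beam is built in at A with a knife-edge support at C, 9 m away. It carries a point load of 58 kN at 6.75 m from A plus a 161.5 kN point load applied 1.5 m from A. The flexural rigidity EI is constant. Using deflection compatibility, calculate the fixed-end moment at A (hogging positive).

Choose R_C as the redundant. The primary structure is the cantilever fixed at A.
Free-end deflection of the primary structure under the applied loading (downward +):
  point load 58 at a = 6.75: Pa²(3L − a)/(6EI) = 8919/EI
  point load 161.5 at a = 1.5: Pa²(3L − a)/(6EI) = 1544/EI
  δ_0 = 10463/EI
Flexibility coefficient — unit upward force at C: δ_{CC} = L³/(3EI) = 243/EI.
The prop prevents deflection at C: R_C = δ_0/δ_{CC} = 10463/243 = 43.06 kN.
Moment equilibrium about A: M_A = Σ(load moments about A) − R_C·L = 633.8 − 43.06×9 = 246.2 kN·m.

M_A = 246.2 kN·m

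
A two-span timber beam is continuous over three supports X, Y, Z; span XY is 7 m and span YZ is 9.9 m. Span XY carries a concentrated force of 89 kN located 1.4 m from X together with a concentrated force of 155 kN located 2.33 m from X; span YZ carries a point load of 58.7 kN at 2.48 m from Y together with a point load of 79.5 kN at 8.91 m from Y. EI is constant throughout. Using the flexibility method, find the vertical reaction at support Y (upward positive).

Insert a hinge at Y; M_Y is the redundant, and each span becomes simply supported.
Discontinuity in slope at Y on the released structure — sum the simple-span end rotations:
  span XY: point load 89 at a = 1.4: Pab(L + a)/(6LEI) = 139.6/EI
  span XY: point load 155 at a = 2.33: Pab(L + a)/(6LEI) = 374.7/EI
  span YZ: point load 58.7 at a = 2.48: Pab(L + b)/(6LEI) = 315/EI
  span YZ: point load 79.5 at a = 8.91: Pab(L + b)/(6LEI) = 128.6/EI
  relative rotation θ_0 = (514.2 + 443.5)/EI = 957.7/EI
A unit hogging moment at Y produces rotation L₁/(3EI) + L₂/(3EI) = 5.633/EI.
Compatibility: M_Y·(L₁+L₂)/(3EI) = θ_0, giving M_Y = 170 kN·m (hogging).
Span XY, ΣM about X with M_Y applied at Y: R_Y^{XY}·7 = 485.8 + 170, so R_Y^{XY} = 93.68 kN and R_X = 244 − 93.68 = 150.3 kN.
Span YZ, ΣM about Z: R_Y^{YZ}·9.9 = 514.3 + 170, so R_Y^{YZ} = 69.12 kN and R_Z = 138.2 − 69.12 = 69.08 kN.
R_Y = 93.68 + 69.12 = 162.8 kN.

R_Y = 162.8 kN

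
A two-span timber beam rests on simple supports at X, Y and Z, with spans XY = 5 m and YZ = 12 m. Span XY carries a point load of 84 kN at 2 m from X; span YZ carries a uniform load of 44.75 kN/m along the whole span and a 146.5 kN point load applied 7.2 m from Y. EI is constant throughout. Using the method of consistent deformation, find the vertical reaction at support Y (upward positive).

Insert a hinge at Y; M_Y is the redundant, and each span becomes simply supported.
Rotations at Y on the released spans (each span's end-slope, ×1/EI):
  span XY: point load 84 at a = 2: Pab(L + a)/(6LEI) = 117.6/EI
  span YZ: UDL 44.75: wL³/(24EI) = 3222/EI
  span YZ: point load 146.5 at a = 7.2: Pab(L + b)/(6LEI) = 1181/EI
  relative rotation θ_0 = (117.6 + 4403)/EI = 4521/EI
A unit hogging moment at Y produces rotation L₁/(3EI) + L₂/(3EI) = 5.667/EI.
Compatibility: M_Y·(L₁+L₂)/(3EI) = θ_0, giving M_Y = 797.8 kN·m (hogging).
Span XY, ΣM about X with M_Y applied at Y: R_Y^{XY}·5 = 168 + 797.8, so R_Y^{XY} = 193.2 kN and R_X = 84 − 193.2 = -109.2 kN.
Span YZ, ΣM about Z: R_Y^{YZ}·12 = 3925 + 797.8, so R_Y^{YZ} = 393.6 kN and R_Z = 683.5 − 393.6 = 289.9 kN.
R_Y = 193.2 + 393.6 = 586.7 kN.

R_Y = 586.7 kN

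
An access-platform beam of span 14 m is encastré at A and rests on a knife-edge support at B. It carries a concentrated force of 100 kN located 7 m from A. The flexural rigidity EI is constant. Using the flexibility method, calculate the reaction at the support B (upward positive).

R_B = 31.25 kN

Choose R_B as the redundant. The primary structure is the cantilever fixed at A.
Primary-structure tip deflection at B by superposition:
  point load 100 at a = 7: Pa²(3L − a)/(6EI) = 28583/EI
Flexibility coefficient — unit upward force at B: δ_{BB} = L³/(3EI) = 914.7/EI.
The prop prevents deflection at B: R_B = δ_0/δ_{BB} = 28583/914.7 = 31.25 kN.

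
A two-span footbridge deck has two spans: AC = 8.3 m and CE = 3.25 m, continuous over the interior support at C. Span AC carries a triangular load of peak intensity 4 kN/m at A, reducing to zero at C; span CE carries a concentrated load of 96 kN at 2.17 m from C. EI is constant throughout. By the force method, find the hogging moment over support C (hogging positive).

M_C = 24.53 kN·m

Release continuity at C by inserting a hinge; the redundant is the internal moment M_C. The primary structure is two simply-supported spans AC and CE.
End slopes at the hinge C, treating each span as simply supported:
  span AC: triangular load, peak 4: 7w₀L³/(360EI) = 44.47/EI
  span CE: point load 96 at a = 2.17: Pab(L + b)/(6LEI) = 49.96/EI
  relative rotation θ_0 = (44.47 + 49.96)/EI = 94.43/EI
A unit hogging moment at C produces rotation L₁/(3EI) + L₂/(3EI) = 3.85/EI.
Compatibility: M_C·(L₁+L₂)/(3EI) = θ_0, giving M_C = 24.53 kN·m (hogging).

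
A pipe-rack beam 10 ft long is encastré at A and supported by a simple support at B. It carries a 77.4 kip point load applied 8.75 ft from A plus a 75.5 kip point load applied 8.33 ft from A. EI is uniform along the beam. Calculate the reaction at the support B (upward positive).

Take the reaction at B as the redundant and release it; the primary structure is a cantilever fixed at A.
Free-end deflection of the primary structure under the applied loading (downward +):
  point load 77.4 at a = 8.75: Pa²(3L − a)/(6EI) = 20988/EI
  point load 75.5 at a = 8.33: Pa²(3L − a)/(6EI) = 18921/EI
  δ_0 = 39909/EI
Tip deflection under a unit load at B: L³/(3EI) = 333.3/EI.
Compatibility at B: δ_0 − R_B·δ_{BB} = 0, so R_B = 39909/333.3 = 119.7 kip.

R_B = 119.7 kip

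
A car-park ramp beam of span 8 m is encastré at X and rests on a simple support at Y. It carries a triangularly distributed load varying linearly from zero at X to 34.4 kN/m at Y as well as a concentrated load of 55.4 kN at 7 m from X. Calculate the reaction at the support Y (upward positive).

Choose R_Y as the redundant. The primary structure is the cantilever fixed at X.
Downward deflection at the released point Y due to the loads:
  triangular load, peak 34.4 at the free end: 11w₀L⁴/(120EI) = 12916/EI
  point load 55.4 at a = 7: Pa²(3L − a)/(6EI) = 7691/EI
  δ_0 = 20607/EI
Tip deflection under a unit load at Y: L³/(3EI) = 170.7/EI.
Compatibility at Y: δ_0 − R_Y·δ_{YY} = 0, so R_Y = 20607/170.7 = 120.7 kN.

R_Y = 120.7 kN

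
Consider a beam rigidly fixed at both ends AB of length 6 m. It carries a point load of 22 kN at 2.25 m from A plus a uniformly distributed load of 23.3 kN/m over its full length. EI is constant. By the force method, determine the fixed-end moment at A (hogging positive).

M_A = 89.24 kN·m

Release both end moments; the primary structure is a simply-supported span AB with redundants M_A and M_B.
Simple-span end rotations at A and B under the given loads:
  at A: point load 22 at a = 2.25: Pab(L + b)/(6LEI) = 50.27/EI
  at B: point load 22 at a = 2.25: Pab(L + a)/(6LEI) = 42.54/EI
  at A: UDL 23.3: wL³/(24EI) = 209.7/EI
  at B: UDL 23.3: wL³/(24EI) = 209.7/EI
  θ_A0 = 260/EI,  θ_B0 = 252.2/EI
Flexibility coefficients: a unit moment at one end gives L/(3EI) there and L/(6EI) at the far end, so f₁₁ = f₂₂ = 2/EI and f₁₂ = f₂₁ = 1/EI.
Compatibility — zero rotation at each built-in end:
  2 M_A + 1 M_B = 260
  1 M_A + 2 M_B = 252.2
Solving the pair gives M_A = 89.24 kN·m and M_B = 81.5 kN·m (hogging).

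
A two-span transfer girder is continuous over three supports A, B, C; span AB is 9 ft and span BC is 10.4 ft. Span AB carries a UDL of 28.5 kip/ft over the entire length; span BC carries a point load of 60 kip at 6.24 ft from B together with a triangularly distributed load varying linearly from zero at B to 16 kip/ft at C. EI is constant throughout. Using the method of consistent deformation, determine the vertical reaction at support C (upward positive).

R_C = 67.99 kip

Take M_B as the redundant. Released structure: two simple spans AB and BC with a hinge at B.
End slopes at the hinge B, treating each span as simply supported:
  span AB: UDL 28.5: wL³/(24EI) = 865.7/EI
  span BC: point load 60 at a = 6.24: Pab(L + b)/(6LEI) = 363.4/EI
  span BC: triangular load, peak 16: 7w₀L³/(360EI) = 350/EI
  relative rotation θ_0 = (865.7 + 713.4)/EI = 1579/EI
A unit hogging moment at B produces rotation L₁/(3EI) + L₂/(3EI) = 6.467/EI.
Compatibility: M_B·(L₁+L₂)/(3EI) = θ_0, giving M_B = 244.2 kip·ft (hogging).
Span BC, ΣM about C: R_B^{BC}·10.4 = 538 + 244.2, so R_B^{BC} = 75.21 kip and R_C = 143.2 − 75.21 = 67.99 kip.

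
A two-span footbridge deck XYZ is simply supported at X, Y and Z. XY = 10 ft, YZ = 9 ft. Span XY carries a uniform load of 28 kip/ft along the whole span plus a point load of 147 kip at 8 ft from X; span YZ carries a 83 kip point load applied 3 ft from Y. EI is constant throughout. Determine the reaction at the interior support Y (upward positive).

R_Y = 389.2 kip

Release continuity at Y by inserting a hinge; the redundant is the internal moment M_Y. The primary structure is two simply-supported spans XY and YZ.
End slopes at the hinge Y, treating each span as simply supported:
  span XY: UDL 28: wL³/(24EI) = 1167/EI
  span XY: point load 147 at a = 8: Pab(L + a)/(6LEI) = 705.6/EI
  span YZ: point load 83 at a = 3: Pab(L + b)/(6LEI) = 415/EI
  relative rotation θ_0 = (1872 + 415)/EI = 2287/EI
A unit hogging moment at Y produces rotation L₁/(3EI) + L₂/(3EI) = 6.333/EI.
Slope continuity at Y: θ_0 = M_Y·6.333/EI, so M_Y = 2287/6.333 = 361.1 kip·ft (hogging).
Span XY, ΣM about X with M_Y applied at Y: R_Y^{XY}·10 = 2576 + 361.1, so R_Y^{XY} = 293.7 kip and R_X = 427 − 293.7 = 133.3 kip.
Span YZ, ΣM about Z: R_Y^{YZ}·9 = 498 + 361.1, so R_Y^{YZ} = 95.46 kip and R_Z = 83 − 95.46 = -12.46 kip.
R_Y = 293.7 + 95.46 = 389.2 kip.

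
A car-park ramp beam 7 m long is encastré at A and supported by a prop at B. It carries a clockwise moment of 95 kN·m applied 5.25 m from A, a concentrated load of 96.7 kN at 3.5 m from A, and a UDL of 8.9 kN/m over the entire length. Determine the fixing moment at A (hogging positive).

M_A = 142.8 kN·m

Take the reaction at B as the redundant and release it; the primary structure is a cantilever fixed at A.
Deflection at B on the released cantilever, summing each load's contribution:
  clockwise couple 95 at a = 5.25: M₀a(2L − a)/(2EI) = 2182/EI
  point load 96.7 at a = 3.5: Pa²(3L − a)/(6EI) = 3455/EI
  UDL 8.9: wL⁴/(8EI) = 2671/EI
  δ_0 = 8308/EI
Flexibility coefficient — unit upward force at B: δ_{BB} = L³/(3EI) = 114.3/EI.
The prop prevents deflection at B: R_B = δ_0/δ_{BB} = 8308/114.3 = 72.67 kN.
Moment equilibrium about A: M_A = Σ(load moments about A) − R_B·L = 651.5 − 72.67×7 = 142.8 kN·m.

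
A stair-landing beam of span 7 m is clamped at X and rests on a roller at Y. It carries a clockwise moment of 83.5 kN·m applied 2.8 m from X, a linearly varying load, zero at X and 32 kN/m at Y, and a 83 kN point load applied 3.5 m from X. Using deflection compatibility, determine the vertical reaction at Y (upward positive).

Choose R_Y as the redundant. The primary structure is the cantilever fixed at X.
Primary-structure tip deflection at Y by superposition:
  clockwise couple 83.5 at a = 2.8: M₀a(2L − a)/(2EI) = 1309/EI
  triangular load, peak 32 at the free end: 11w₀L⁴/(120EI) = 7043/EI
  point load 83 at a = 3.5: Pa²(3L − a)/(6EI) = 2966/EI
  δ_0 = 11318/EI
Flexibility coefficient — unit upward force at Y: δ_{YY} = L³/(3EI) = 114.3/EI.
Compatibility at Y: δ_0 − R_Y·δ_{YY} = 0, so R_Y = 11318/114.3 = 98.99 kN.

R_Y = 98.99 kN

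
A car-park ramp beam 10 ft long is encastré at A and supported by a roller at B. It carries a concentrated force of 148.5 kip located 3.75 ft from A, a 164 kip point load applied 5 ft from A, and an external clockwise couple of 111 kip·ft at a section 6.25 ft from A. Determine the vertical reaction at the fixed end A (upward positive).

R_A = 219.5 kip

Remove the prop at B; the released (primary) structure is a cantilever built in at A.
Primary-structure tip deflection at B by superposition:
  point load 148.5 at a = 3.75: Pa²(3L − a)/(6EI) = 9136/EI
  point load 164 at a = 5: Pa²(3L − a)/(6EI) = 17083/EI
  clockwise couple 111 at a = 6.25: M₀a(2L − a)/(2EI) = 4770/EI
  δ_0 = 30989/EI
Tip deflection under a unit load at B: L³/(3EI) = 333.3/EI.
The prop prevents deflection at B: R_B = δ_0/δ_{BB} = 30989/333.3 = 92.97 kip.
Vertical equilibrium: R_A = ΣP − R_B = 312.5 − 92.97 = 219.5 kip.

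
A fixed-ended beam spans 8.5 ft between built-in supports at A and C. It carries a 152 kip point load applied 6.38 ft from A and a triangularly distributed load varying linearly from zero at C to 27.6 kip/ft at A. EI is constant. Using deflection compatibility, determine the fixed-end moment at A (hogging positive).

Release both end moments; the primary structure is a simply-supported span AC with redundants M_A and M_C.
Simple-span end rotations at A and C under the given loads:
  at A: point load 152 at a = 6.38: Pab(L + b)/(6LEI) = 428.1/EI
  at C: point load 152 at a = 6.38: Pab(L + a)/(6LEI) = 599.8/EI
  at A: triangular load, peak 27.6: w₀L³/(45EI) = 376.7/EI
  at C: triangular load, peak 27.6: 7w₀L³/(360EI) = 329.6/EI
  θ_A0 = 804.8/EI,  θ_C0 = 929.4/EI
Flexibility coefficients: a unit moment at one end gives L/(3EI) there and L/(6EI) at the far end, so f₁₁ = f₂₂ = 2.833/EI and f₁₂ = f₂₁ = 1.417/EI.
Compatibility — zero rotation at each built-in end:
  2.833 M_A + 1.417 M_C = 804.8
  1.417 M_A + 2.833 M_C = 929.4
Solving the pair gives M_A = 160 kip·ft and M_C = 248 kip·ft (hogging).

M_A = 160 kip·ft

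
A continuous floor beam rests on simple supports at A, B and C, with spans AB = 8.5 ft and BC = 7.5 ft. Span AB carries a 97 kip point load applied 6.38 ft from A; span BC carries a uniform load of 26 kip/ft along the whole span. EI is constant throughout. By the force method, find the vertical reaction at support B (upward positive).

R_B = 209.8 kip

Take M_B as the redundant. Released structure: two simple spans AB and BC with a hinge at B.
Rotations at B on the released spans (each span's end-slope, ×1/EI):
  span AB: point load 97 at a = 6.38: Pab(L + a)/(6LEI) = 382.8/EI
  span BC: UDL 26: wL³/(24EI) = 457/EI
  relative rotation θ_0 = (382.8 + 457)/EI = 839.8/EI
A unit hogging moment at B produces rotation L₁/(3EI) + L₂/(3EI) = 5.333/EI.
Slope continuity at B: θ_0 = M_B·5.333/EI, so M_B = 839.8/5.333 = 157.5 kip·ft (hogging).
Span AB, ΣM about A with M_B applied at B: R_B^{AB}·8.5 = 618.9 + 157.5, so R_B^{AB} = 91.33 kip and R_A = 97 − 91.33 = 5.667 kip.
Span BC, ΣM about C: R_B^{BC}·7.5 = 731.2 + 157.5, so R_B^{BC} = 118.5 kip and R_C = 195 − 118.5 = 76.5 kip.
R_B = 91.33 + 118.5 = 209.8 kip.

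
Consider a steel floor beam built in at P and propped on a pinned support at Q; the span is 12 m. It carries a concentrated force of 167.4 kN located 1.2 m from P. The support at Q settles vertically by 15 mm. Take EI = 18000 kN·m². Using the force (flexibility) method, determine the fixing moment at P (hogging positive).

Take the reaction at Q as the redundant and release it; the primary structure is a cantilever fixed at P.
Deflection at Q on the released cantilever, summing each load's contribution:
  point load 167.4 at a = 1.2: Pa²(3L − a)/(6EI) = 1398/EI
Flexibility coefficient — unit upward force at Q: δ_{QQ} = L³/(3EI) = 576/EI.
With EI = 18000 kN·m²: δ_0 = 0.077674 m and δ_{QQ} = 0.032 m/kN.
Compatibility — the beam at Q must follow the support down by 0.015 m: δ_0 − R_Q·δ_{QQ} = 0.015, so R_Q = (0.077674 − 0.015)/0.032 = 1.959 kN.
Moment equilibrium about P: M_P = Σ(load moments about P) − R_Q·L = 200.9 − 1.959×12 = 177.4 kN·m.

M_P = 177.4 kN·m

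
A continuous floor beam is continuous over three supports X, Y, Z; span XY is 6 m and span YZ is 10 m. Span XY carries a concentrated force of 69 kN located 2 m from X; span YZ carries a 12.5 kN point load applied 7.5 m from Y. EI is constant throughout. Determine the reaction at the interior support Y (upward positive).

Insert a hinge at Y; M_Y is the redundant, and each span becomes simply supported.
Rotations at Y on the released spans (each span's end-slope, ×1/EI):
  span XY: point load 69 at a = 2: Pab(L + a)/(6LEI) = 122.7/EI
  span YZ: point load 12.5 at a = 7.5: Pab(L + b)/(6LEI) = 48.83/EI
  relative rotation θ_0 = (122.7 + 48.83)/EI = 171.5/EI
A unit hogging moment at Y produces rotation L₁/(3EI) + L₂/(3EI) = 5.333/EI.
Slope continuity at Y: θ_0 = M_Y·5.333/EI, so M_Y = 171.5/5.333 = 32.16 kN·m (hogging).
Span XY, ΣM about X with M_Y applied at Y: R_Y^{XY}·6 = 138 + 32.16, so R_Y^{XY} = 28.36 kN and R_X = 69 − 28.36 = 40.64 kN.
Span YZ, ΣM about Z: R_Y^{YZ}·10 = 31.25 + 32.16, so R_Y^{YZ} = 6.341 kN and R_Z = 12.5 − 6.341 = 6.159 kN.
R_Y = 28.36 + 6.341 = 34.7 kN.

R_Y = 34.7 kN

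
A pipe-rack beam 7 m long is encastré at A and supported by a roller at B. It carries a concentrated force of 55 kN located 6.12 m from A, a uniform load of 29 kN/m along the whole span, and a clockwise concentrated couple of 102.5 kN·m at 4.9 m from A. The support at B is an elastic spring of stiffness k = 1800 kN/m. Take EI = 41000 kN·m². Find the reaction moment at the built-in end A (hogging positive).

Remove the prop at B; the released (primary) structure is a cantilever built in at A.
Downward deflection at the released point B due to the loads:
  point load 55 at a = 6.12: Pa²(3L − a)/(6EI) = 5109/EI
  UDL 29: wL⁴/(8EI) = 8704/EI
  clockwise couple 102.5 at a = 4.9: M₀a(2L − a)/(2EI) = 2285/EI
  δ_0 = 16098/EI
Tip deflection under a unit load at B: L³/(3EI) = 114.3/EI.
With EI = 41000 kN·m²: δ_0 = 0.39263 m and δ_{BB} = 0.002789 m/kN.
Compatibility — the spring shortens by R_B/k under the reaction it provides: δ_0 − R_B·δ_{BB} = R_B/k. With 1/k = 0.000556 m/kN, R_B = δ_0 / (δ_{BB} + 1/k) = 0.39263 / (0.002789 + 0.000556) = 117.4 kN.
Moment equilibrium about A: M_A = Σ(load moments about A) − R_B·L = 1150 − 117.4×7 = 327.8 kN·m.

M_A = 327.8 kN·m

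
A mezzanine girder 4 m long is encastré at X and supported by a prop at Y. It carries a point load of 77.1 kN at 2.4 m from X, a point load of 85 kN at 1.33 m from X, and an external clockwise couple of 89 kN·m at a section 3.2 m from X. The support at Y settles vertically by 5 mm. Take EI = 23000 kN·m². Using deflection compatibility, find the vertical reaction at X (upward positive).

R_X = 89.61 kN

Remove the prop at Y; the released (primary) structure is a cantilever built in at X.
Deflection at Y on the released cantilever, summing each load's contribution:
  point load 77.1 at a = 2.4: Pa²(3L − a)/(6EI) = 710.6/EI
  point load 85 at a = 1.33: Pa²(3L − a)/(6EI) = 267.4/EI
  clockwise couple 89 at a = 3.2: M₀a(2L − a)/(2EI) = 683.5/EI
  δ_0 = 1661/EI
Tip deflection under a unit load at Y: L³/(3EI) = 21.33/EI.
With EI = 23000 kN·m²: δ_0 = 0.072237 m and δ_{YY} = 0.000928 m/kN.
Compatibility — the beam at Y must follow the support down by 0.005 m: δ_0 − R_Y·δ_{YY} = 0.005, so R_Y = (0.072237 − 0.005)/0.000928 = 72.49 kN.
Vertical equilibrium: R_X = ΣP − R_Y = 162.1 − 72.49 = 89.61 kN.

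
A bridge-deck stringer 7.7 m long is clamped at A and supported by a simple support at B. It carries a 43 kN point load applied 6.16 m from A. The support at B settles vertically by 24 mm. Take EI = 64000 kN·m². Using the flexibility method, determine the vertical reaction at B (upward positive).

Take the reaction at B as the redundant and release it; the primary structure is a cantilever fixed at A.
Deflection at B on the released cantilever, summing each load's contribution:
  point load 43 at a = 6.16: Pa²(3L − a)/(6EI) = 4607/EI
Flexibility coefficient — unit upward force at B: δ_{BB} = L³/(3EI) = 152.2/EI.
With EI = 64000 kN·m²: δ_0 = 0.07198 m and δ_{BB} = 0.002378 m/kN.
Compatibility — the beam at B must follow the support down by 0.024 m: δ_0 − R_B·δ_{BB} = 0.024, so R_B = (0.07198 − 0.024)/0.002378 = 20.18 kN.

R_B = 20.18 kN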